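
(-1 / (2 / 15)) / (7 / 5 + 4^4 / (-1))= 75 / 2546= 0.03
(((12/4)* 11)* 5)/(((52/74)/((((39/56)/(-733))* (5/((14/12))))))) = -274725/287336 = -0.96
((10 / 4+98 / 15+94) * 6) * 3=9273 / 5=1854.60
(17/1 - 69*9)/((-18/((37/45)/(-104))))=-5587/21060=-0.27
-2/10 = -0.20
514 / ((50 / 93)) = 23901 / 25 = 956.04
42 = 42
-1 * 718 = -718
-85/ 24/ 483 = -85/ 11592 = -0.01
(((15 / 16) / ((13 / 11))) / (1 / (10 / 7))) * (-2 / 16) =-825 / 5824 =-0.14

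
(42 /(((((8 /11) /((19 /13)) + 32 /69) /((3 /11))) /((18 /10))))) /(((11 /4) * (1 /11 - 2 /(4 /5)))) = -1486674 /459245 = -3.24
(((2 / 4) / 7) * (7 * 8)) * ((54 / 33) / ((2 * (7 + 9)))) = 9 / 44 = 0.20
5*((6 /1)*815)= 24450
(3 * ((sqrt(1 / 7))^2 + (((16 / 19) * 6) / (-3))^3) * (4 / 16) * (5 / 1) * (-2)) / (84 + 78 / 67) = 74543195 / 182641452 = 0.41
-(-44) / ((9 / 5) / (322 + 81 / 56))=996215 / 126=7906.47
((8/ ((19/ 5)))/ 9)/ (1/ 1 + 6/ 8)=160/ 1197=0.13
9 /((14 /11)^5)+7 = 5214227 /537824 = 9.70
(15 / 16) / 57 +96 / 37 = 29369 / 11248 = 2.61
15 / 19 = 0.79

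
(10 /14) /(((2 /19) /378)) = 2565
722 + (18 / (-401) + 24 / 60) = 1448322 / 2005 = 722.36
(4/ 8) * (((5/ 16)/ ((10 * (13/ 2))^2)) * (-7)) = -7/ 27040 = -0.00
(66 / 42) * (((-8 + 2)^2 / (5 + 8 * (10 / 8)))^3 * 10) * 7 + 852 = 59316 / 25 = 2372.64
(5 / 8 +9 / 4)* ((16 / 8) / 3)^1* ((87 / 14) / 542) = 667 / 30352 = 0.02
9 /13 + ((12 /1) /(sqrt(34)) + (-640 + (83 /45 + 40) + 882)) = 6 * sqrt(34) /17 + 166454 /585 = 286.59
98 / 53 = 1.85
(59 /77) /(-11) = -59 /847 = -0.07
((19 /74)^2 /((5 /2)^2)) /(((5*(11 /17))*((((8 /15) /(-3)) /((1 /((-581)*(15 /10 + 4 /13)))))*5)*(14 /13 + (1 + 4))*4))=9334377 /64972145854000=0.00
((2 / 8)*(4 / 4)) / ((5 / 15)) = 3 / 4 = 0.75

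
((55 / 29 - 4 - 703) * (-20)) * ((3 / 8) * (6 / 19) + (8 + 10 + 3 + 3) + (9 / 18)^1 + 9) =261223200 / 551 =474089.29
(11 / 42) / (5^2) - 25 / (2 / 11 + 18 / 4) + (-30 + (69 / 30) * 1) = -33.03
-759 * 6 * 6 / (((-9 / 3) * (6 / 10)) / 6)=91080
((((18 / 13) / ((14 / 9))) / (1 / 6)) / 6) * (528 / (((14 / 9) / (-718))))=-138183408 / 637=-216928.43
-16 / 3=-5.33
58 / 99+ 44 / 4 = 1147 / 99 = 11.59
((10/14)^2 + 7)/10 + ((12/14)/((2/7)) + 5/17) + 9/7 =22203/4165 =5.33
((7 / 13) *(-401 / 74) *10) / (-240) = 2807 / 23088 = 0.12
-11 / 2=-5.50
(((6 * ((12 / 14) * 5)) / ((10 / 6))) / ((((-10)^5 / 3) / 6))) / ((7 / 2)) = -243 / 306250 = -0.00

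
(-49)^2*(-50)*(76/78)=-4561900/39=-116971.79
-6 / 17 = -0.35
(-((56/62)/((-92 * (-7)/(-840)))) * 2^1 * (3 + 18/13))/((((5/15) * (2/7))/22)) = 2386.51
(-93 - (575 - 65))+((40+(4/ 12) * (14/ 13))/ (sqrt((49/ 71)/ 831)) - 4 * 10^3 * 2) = -8603+1574 * sqrt(59001)/ 273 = -7202.54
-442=-442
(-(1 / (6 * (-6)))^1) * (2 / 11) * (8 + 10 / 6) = 29 / 594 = 0.05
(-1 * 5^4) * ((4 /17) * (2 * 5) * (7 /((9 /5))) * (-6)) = 1750000 /51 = 34313.73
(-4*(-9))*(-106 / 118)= -1908 / 59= -32.34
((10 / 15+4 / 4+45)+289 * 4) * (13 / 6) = 23452 / 9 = 2605.78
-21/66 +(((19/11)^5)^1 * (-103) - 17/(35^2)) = -624974604959/394574950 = -1583.92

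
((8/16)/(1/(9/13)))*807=7263/26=279.35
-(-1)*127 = 127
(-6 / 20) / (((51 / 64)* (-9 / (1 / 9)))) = 32 / 6885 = 0.00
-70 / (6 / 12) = -140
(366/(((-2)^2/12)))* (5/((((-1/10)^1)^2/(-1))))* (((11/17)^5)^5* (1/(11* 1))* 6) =-5.62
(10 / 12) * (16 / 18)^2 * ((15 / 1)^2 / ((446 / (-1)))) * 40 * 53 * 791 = -3353840000 / 6021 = -557023.75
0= 0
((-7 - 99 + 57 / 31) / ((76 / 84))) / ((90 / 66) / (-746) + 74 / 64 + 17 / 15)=-133545756960 / 2653796633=-50.32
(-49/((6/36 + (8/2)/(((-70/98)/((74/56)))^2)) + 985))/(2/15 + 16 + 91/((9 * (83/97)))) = -54904500/31282093201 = -0.00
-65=-65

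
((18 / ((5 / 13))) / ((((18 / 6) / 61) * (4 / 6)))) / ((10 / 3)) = 21411 / 50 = 428.22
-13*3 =-39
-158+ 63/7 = -149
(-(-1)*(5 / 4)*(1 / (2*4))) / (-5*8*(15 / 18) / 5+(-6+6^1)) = -3 / 128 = -0.02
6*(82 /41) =12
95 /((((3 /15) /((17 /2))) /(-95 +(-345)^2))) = 480179875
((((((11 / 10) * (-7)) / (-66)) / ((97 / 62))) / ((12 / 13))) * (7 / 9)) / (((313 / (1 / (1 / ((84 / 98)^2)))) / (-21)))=-2821 / 910830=-0.00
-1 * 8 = -8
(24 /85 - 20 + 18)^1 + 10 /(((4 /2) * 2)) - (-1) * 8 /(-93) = 11009 /15810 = 0.70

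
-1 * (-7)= 7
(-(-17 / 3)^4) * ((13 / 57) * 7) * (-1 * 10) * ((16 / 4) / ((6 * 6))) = 76004110 / 41553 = 1829.09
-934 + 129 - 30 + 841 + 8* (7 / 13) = 134 / 13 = 10.31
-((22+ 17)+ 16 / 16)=-40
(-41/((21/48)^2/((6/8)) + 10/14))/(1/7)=-385728/1303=-296.03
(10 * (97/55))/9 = 194/99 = 1.96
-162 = -162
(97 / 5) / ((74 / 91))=8827 / 370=23.86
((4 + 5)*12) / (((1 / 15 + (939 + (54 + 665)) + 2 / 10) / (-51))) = -41310 / 12437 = -3.32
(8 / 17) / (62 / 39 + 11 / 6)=208 / 1513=0.14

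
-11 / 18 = -0.61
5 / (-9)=-5 / 9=-0.56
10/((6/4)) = 20/3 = 6.67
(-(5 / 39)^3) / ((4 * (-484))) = 125 / 114841584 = 0.00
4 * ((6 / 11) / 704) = 3 / 968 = 0.00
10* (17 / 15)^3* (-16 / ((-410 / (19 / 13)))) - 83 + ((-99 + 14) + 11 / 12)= -1196273917 / 7195500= -166.25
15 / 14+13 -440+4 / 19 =-113241 / 266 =-425.72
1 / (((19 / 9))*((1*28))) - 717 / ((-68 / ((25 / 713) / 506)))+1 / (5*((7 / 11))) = 0.33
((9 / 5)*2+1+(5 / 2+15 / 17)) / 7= 1357 / 1190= 1.14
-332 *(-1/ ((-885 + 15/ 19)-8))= -1577/ 4238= -0.37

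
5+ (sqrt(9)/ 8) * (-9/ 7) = 253/ 56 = 4.52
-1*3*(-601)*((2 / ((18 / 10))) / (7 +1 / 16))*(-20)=-1923200 / 339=-5673.16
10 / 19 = 0.53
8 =8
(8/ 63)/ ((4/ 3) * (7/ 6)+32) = 4/ 1057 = 0.00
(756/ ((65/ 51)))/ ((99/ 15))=12852/ 143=89.87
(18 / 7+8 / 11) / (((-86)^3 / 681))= -86487 / 24488156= -0.00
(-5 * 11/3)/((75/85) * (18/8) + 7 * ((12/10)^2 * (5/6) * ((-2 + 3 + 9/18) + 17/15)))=-93500/122937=-0.76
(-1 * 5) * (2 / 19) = -10 / 19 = -0.53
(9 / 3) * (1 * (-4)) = -12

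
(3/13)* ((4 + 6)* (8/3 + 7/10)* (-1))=-101/13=-7.77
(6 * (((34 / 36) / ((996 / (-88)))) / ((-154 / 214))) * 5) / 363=18190 / 1898127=0.01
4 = 4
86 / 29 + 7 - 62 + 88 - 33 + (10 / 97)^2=812074 / 272861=2.98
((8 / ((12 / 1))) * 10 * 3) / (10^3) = 1 / 50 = 0.02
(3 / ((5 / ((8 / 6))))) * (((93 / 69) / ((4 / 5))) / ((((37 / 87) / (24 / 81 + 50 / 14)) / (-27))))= -1971507 / 5957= -330.96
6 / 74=3 / 37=0.08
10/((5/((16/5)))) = 32/5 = 6.40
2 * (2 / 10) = 2 / 5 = 0.40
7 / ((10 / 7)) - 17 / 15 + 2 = 173 / 30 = 5.77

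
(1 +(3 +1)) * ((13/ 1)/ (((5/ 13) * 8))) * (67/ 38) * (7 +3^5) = 1415375/ 152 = 9311.68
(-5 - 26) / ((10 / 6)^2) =-279 / 25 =-11.16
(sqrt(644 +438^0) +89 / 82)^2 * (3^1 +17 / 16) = 5785 * sqrt(645) / 656 +282418565 / 107584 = 2849.06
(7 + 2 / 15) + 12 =287 / 15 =19.13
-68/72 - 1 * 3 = -71/18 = -3.94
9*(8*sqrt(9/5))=216*sqrt(5)/5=96.60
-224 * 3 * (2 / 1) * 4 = -5376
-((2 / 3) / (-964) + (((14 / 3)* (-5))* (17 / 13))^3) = 812246657773 / 28591758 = 28408.42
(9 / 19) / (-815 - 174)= -9 / 18791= -0.00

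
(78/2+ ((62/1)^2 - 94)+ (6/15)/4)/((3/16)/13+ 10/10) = 3940664/1055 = 3735.23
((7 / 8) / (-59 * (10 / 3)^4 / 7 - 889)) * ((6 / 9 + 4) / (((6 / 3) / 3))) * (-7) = 194481 / 8752504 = 0.02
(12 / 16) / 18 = 1 / 24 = 0.04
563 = 563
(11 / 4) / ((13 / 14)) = 77 / 26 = 2.96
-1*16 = -16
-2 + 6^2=34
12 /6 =2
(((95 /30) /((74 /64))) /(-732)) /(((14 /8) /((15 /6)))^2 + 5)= -7600 /11151837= -0.00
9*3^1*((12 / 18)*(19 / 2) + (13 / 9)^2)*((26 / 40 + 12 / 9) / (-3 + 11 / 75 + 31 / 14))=-129115 / 183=-705.55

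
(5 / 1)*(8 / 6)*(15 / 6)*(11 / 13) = 550 / 39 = 14.10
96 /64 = 3 /2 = 1.50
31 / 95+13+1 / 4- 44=-11561 / 380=-30.42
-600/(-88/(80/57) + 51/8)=8000/751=10.65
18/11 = 1.64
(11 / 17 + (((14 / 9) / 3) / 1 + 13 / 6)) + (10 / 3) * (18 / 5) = 14075 / 918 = 15.33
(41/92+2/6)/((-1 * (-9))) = 215/2484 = 0.09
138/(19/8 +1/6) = 54.30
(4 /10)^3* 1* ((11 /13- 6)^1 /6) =-0.05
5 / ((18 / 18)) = 5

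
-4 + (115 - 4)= 107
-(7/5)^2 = -49/25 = -1.96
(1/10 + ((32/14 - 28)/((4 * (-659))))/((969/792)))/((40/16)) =1608799/37249975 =0.04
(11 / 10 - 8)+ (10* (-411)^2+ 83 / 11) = 185813171 / 110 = 1689210.65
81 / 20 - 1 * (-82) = 1721 / 20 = 86.05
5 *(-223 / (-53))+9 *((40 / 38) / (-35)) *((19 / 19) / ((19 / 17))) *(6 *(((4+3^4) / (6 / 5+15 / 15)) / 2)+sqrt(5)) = -10362245 / 1473241 - 612 *sqrt(5) / 2527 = -7.58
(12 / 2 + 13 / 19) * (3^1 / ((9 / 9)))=381 / 19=20.05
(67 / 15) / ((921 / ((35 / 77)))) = 67 / 30393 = 0.00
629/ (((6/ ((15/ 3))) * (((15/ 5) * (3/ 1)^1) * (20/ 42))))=4403/ 36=122.31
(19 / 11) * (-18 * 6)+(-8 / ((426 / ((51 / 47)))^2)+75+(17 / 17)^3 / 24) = -327797897245 / 2939790216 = -111.50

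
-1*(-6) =6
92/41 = 2.24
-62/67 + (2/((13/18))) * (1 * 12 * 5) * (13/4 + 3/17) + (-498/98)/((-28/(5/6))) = 23100301977/40630408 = 568.55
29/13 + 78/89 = 3595/1157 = 3.11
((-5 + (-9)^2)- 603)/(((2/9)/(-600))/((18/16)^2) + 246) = -28813725/13450034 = -2.14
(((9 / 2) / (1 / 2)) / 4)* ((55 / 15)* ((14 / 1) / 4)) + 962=7927 / 8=990.88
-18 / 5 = -3.60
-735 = -735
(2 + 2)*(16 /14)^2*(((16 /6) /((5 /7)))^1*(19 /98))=19456 /5145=3.78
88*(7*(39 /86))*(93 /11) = 101556 /43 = 2361.77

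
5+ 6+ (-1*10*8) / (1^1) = -69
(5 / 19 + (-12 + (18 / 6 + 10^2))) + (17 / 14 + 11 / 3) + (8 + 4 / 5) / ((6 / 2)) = 131773 / 1330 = 99.08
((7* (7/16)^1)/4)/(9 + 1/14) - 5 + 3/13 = -247509/52832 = -4.68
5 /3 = 1.67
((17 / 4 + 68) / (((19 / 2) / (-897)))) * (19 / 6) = -21602.75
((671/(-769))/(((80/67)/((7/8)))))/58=-314699/28545280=-0.01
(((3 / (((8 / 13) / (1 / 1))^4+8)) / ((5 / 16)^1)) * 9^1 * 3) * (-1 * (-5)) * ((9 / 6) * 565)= 1307094165 / 9691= 134877.12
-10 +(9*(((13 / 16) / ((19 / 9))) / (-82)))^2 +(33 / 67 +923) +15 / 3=38240727908379 / 41634147328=918.49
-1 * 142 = -142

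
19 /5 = 3.80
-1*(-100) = 100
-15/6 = -5/2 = -2.50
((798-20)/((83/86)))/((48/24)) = 33454/83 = 403.06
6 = 6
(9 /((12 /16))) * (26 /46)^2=2028 /529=3.83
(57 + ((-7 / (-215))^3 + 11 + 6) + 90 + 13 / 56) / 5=32.85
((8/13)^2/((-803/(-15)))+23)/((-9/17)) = -53077757/1221363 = -43.46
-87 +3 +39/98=-8193/98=-83.60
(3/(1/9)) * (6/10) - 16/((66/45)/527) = -315309/55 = -5732.89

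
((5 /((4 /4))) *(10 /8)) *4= 25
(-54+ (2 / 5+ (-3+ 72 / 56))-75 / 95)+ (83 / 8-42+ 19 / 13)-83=-11706521 / 69160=-169.27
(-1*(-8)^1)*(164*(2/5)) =524.80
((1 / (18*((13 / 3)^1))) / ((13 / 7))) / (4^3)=7 / 64896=0.00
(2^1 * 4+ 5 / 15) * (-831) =-6925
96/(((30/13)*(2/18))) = 374.40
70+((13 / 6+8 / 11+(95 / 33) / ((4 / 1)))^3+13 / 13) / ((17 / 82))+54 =258083319 / 724064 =356.44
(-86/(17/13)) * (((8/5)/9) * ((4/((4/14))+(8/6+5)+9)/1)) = -342.95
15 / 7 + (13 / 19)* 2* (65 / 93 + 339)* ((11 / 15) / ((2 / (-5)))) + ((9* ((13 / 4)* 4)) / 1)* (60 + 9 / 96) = 7339330573 / 1187424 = 6180.88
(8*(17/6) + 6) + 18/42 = 611/21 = 29.10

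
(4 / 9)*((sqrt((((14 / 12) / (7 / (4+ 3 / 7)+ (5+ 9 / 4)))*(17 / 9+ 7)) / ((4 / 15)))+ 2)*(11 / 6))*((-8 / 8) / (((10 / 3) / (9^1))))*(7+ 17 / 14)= -74.07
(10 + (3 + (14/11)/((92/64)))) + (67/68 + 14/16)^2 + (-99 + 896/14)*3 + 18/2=-368060123/4679488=-78.65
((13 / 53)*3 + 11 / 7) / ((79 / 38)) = 32528 / 29309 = 1.11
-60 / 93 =-20 / 31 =-0.65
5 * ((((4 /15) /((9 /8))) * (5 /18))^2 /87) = 1280 /5137263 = 0.00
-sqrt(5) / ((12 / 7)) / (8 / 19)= -133 * sqrt(5) / 96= -3.10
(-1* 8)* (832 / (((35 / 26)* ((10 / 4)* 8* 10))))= -21632 / 875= -24.72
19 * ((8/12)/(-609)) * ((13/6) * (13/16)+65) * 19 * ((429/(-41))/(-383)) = -11408683/15828624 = -0.72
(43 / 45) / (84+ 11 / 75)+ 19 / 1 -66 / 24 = 1231505 / 75732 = 16.26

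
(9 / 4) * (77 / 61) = 693 / 244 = 2.84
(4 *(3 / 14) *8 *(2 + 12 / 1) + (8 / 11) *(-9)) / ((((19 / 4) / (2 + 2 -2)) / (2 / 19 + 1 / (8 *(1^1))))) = 34440 / 3971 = 8.67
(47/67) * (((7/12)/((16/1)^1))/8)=329/102912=0.00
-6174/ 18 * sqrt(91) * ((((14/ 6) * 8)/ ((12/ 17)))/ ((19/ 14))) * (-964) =1101732464 * sqrt(91)/ 171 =61461157.13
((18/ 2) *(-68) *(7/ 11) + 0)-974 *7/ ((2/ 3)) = -116781/ 11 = -10616.45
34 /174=17 /87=0.20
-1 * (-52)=52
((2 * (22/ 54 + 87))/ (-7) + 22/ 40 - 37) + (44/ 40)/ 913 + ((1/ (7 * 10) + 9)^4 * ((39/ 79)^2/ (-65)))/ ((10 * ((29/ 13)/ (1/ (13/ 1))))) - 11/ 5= -63.71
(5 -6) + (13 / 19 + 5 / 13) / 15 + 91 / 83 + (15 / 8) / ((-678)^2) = 21065072141 / 125653089120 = 0.17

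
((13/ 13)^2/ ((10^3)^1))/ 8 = 1/ 8000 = 0.00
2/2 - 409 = -408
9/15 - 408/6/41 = -1.06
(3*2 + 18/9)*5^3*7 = 7000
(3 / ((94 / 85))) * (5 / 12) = 425 / 376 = 1.13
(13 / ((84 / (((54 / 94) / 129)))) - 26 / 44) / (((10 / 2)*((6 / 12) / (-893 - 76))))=356003817 / 1556170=228.77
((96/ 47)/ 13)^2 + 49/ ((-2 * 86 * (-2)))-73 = -9353373919/ 128422424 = -72.83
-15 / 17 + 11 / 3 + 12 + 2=856 / 51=16.78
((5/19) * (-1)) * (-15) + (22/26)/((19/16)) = 1151/247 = 4.66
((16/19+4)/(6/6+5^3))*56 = 368/171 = 2.15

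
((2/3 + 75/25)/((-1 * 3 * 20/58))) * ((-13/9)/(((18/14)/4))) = 58058/3645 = 15.93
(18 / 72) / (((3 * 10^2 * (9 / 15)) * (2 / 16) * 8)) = 1 / 720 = 0.00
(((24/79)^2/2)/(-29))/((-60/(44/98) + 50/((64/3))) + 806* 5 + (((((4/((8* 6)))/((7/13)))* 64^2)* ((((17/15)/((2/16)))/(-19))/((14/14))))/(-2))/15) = -9101030400/22355925691674523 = -0.00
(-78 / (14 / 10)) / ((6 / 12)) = -780 / 7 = -111.43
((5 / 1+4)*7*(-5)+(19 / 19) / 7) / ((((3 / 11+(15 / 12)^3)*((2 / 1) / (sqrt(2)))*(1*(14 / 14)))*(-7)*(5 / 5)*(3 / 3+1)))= 387904*sqrt(2) / 76783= 7.14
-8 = -8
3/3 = 1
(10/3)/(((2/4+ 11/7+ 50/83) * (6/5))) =29050/27963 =1.04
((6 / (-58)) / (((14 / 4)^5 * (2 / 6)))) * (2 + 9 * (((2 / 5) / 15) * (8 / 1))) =-576 / 248675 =-0.00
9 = 9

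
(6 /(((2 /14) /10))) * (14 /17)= 345.88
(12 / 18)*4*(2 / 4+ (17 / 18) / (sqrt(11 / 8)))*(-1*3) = -136*sqrt(22) / 99 - 4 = -10.44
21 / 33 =7 / 11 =0.64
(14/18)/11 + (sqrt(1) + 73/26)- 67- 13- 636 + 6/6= -1830427/2574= -711.12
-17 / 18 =-0.94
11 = 11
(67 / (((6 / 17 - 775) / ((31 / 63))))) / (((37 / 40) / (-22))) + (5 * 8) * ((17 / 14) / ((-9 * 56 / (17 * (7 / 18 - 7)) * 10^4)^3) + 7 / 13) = 8371381952766151938749435269 / 371225303247052800000000000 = 22.55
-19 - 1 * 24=-43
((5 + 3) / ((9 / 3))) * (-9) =-24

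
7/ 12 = 0.58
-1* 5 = -5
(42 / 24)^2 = 49 / 16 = 3.06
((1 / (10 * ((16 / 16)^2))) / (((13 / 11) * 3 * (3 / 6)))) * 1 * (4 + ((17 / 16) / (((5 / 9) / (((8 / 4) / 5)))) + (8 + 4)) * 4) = 30283 / 9750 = 3.11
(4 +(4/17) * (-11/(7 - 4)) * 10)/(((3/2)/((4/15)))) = -1888/2295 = -0.82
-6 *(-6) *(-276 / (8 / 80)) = -99360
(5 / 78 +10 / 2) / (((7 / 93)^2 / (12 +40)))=2277570 / 49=46481.02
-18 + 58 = 40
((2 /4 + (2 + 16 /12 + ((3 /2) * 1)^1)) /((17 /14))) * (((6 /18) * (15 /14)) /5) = 16 /51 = 0.31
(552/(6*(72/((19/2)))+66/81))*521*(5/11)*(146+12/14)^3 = 400694626876596480/44796829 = 8944709610.51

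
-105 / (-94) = 105 / 94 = 1.12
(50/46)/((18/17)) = 425/414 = 1.03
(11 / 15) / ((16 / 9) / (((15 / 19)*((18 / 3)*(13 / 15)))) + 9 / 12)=0.62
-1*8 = -8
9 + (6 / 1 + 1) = 16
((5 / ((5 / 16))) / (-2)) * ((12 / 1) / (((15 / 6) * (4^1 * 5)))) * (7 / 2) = -168 / 25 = -6.72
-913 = -913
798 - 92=706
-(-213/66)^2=-5041/484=-10.42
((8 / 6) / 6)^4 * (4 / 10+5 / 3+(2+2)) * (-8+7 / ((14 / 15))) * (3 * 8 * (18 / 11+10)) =-745472 / 360855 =-2.07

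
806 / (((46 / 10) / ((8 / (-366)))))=-16120 / 4209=-3.83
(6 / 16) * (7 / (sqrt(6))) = 7 * sqrt(6) / 16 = 1.07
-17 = -17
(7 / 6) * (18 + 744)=889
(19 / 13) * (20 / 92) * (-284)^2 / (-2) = -3831160 / 299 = -12813.24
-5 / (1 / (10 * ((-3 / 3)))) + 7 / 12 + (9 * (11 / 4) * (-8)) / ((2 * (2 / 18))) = -10085 / 12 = -840.42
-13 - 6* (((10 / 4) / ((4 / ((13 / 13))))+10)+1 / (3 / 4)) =-339 / 4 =-84.75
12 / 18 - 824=-2470 / 3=-823.33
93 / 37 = 2.51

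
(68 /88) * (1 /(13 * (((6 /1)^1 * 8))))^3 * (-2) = -17 /2672676864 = -0.00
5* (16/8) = 10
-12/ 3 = -4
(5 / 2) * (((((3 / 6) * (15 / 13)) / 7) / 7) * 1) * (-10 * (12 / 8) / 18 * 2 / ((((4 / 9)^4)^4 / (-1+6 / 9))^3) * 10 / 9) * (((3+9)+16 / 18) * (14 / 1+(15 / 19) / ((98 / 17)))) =1388049867725085994044883004107439774871962666413125 / 46986024094596922616838459114913792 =29541760437753285.27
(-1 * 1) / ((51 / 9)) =-3 / 17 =-0.18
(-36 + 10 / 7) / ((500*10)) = -121 / 17500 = -0.01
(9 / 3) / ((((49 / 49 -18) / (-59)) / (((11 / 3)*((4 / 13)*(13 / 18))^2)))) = 1.89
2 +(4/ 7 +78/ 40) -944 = -131527/ 140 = -939.48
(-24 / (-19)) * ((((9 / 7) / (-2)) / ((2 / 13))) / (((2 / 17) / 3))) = -17901 / 133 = -134.59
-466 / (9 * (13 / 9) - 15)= 233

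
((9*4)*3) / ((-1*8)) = -27 / 2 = -13.50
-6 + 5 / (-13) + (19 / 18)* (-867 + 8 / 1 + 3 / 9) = -320377 / 351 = -912.75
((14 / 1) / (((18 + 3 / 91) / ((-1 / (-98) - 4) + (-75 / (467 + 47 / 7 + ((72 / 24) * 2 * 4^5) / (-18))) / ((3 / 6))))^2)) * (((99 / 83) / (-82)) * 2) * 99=-448122043388448 / 137709608077069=-3.25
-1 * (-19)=19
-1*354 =-354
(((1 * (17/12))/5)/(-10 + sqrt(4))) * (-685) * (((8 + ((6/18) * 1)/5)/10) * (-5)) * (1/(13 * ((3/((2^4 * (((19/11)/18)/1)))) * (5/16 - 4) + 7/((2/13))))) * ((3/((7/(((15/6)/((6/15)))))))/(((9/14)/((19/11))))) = -46242295/32689683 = -1.41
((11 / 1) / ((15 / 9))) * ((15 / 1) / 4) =99 / 4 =24.75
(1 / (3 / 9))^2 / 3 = 3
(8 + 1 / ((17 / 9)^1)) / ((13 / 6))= 870 / 221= 3.94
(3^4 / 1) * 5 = 405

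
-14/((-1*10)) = 1.40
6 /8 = 3 /4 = 0.75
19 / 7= 2.71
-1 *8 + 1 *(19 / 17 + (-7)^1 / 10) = -1289 / 170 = -7.58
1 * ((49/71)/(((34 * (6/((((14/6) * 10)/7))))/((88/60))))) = 539/32589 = 0.02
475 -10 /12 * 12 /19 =9015 /19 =474.47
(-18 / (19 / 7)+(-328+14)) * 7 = -2244.42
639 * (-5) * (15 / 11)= -47925 / 11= -4356.82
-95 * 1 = -95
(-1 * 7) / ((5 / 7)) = -49 / 5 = -9.80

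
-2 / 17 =-0.12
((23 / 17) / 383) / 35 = 23 / 227885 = 0.00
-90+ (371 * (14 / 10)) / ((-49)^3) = -1080503 / 12005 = -90.00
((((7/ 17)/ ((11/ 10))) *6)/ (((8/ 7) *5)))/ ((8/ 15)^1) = 0.74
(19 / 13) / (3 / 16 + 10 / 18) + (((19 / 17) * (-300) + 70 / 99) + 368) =82826182 / 2341053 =35.38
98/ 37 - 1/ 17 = 1629/ 629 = 2.59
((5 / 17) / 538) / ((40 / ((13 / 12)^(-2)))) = 9 / 772837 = 0.00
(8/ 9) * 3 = 8/ 3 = 2.67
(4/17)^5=1024/1419857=0.00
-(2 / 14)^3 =-1 / 343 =-0.00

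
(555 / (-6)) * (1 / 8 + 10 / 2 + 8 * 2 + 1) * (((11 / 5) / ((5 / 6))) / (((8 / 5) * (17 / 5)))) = -1080585 / 1088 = -993.18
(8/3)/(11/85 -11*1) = -170/693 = -0.25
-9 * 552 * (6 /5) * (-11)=327888 /5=65577.60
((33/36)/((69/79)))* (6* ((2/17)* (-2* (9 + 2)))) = -19118/1173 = -16.30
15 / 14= 1.07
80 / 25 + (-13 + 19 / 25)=-226 / 25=-9.04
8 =8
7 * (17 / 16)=119 / 16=7.44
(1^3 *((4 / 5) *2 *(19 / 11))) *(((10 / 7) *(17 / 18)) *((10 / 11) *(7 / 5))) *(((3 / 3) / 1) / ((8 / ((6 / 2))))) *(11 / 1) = 646 / 33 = 19.58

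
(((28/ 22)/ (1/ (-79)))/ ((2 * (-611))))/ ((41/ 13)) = 553/ 21197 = 0.03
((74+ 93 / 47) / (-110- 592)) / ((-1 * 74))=3571 / 2441556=0.00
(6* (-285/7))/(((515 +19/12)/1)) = -20520/43393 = -0.47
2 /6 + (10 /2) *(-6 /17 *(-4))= 377 /51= 7.39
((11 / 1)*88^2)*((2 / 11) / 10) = 7744 / 5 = 1548.80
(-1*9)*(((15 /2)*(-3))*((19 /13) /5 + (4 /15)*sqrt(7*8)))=1539 /26 + 108*sqrt(14)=463.29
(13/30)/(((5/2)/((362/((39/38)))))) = 13756/225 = 61.14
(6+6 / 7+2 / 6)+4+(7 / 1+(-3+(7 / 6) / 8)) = 5153 / 336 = 15.34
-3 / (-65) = 3 / 65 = 0.05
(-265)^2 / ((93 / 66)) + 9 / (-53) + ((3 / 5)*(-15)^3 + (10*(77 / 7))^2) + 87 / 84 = 2756235935 / 46004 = 59912.96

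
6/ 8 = 3/ 4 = 0.75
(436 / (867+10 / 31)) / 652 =3379 / 4382581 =0.00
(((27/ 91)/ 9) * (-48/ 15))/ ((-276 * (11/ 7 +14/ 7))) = 4/ 37375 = 0.00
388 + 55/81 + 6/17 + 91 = 661004/1377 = 480.03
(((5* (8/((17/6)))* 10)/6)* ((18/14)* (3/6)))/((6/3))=900/119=7.56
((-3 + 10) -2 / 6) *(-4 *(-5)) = 400 / 3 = 133.33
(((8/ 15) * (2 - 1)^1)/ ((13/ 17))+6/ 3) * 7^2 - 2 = 25384/ 195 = 130.17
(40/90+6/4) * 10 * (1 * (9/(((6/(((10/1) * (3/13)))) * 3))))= 875/39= 22.44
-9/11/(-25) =9/275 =0.03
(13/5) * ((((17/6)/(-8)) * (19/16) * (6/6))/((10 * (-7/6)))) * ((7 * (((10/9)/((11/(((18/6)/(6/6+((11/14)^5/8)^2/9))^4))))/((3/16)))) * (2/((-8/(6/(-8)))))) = 227504386798098281845150460219725313593235007227609713999872/42407675460463773876021556933229439543647197434564888199255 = 5.36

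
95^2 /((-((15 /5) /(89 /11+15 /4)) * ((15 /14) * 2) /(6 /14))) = -940405 /132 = -7124.28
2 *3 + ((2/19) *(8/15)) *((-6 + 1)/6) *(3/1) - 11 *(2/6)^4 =8809/1539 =5.72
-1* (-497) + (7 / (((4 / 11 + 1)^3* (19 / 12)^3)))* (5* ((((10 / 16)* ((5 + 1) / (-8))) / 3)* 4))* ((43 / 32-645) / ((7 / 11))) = 369739137 / 137180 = 2695.28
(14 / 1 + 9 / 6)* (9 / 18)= 31 / 4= 7.75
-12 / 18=-2 / 3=-0.67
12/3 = 4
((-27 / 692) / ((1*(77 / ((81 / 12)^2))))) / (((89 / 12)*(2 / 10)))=-295245 / 18969104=-0.02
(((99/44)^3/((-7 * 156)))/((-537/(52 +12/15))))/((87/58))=891/1303120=0.00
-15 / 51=-5 / 17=-0.29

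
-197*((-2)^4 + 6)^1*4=-17336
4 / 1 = 4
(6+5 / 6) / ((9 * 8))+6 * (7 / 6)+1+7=6521 / 432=15.09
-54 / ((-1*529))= 54 / 529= 0.10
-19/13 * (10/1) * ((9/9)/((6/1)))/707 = -95/27573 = -0.00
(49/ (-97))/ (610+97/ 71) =-497/ 601497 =-0.00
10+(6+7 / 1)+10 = 33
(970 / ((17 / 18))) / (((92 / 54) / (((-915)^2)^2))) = 165219911094318750 / 391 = 422557317376774.30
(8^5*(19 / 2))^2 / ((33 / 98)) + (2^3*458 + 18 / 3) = 287779081317.52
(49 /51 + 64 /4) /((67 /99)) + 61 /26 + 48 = 75.41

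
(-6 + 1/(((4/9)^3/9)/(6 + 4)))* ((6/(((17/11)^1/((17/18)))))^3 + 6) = 16230403/288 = 56355.57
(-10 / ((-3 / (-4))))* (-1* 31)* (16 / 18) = 9920 / 27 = 367.41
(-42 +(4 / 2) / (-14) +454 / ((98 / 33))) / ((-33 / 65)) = -352690 / 1617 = -218.11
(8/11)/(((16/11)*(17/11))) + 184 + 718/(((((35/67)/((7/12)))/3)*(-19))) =93232/1615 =57.73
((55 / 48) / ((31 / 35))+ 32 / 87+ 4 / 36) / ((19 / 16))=229475 / 153729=1.49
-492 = -492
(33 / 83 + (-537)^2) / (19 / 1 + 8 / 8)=1196733 / 83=14418.47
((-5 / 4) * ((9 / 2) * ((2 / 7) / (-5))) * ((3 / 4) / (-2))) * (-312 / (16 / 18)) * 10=47385 / 112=423.08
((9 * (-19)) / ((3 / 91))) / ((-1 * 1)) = 5187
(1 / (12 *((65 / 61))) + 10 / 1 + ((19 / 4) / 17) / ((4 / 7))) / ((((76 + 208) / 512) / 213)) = 4483864 / 1105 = 4057.80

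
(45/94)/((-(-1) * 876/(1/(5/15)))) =45/27448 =0.00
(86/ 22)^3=79507/ 1331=59.73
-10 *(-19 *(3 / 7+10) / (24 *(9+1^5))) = 1387 / 168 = 8.26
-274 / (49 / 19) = -5206 / 49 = -106.24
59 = 59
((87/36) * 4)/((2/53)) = 1537/6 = 256.17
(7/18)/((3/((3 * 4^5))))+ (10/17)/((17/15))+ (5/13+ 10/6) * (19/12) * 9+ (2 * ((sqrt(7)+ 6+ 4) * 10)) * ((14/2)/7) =20 * sqrt(7)+ 21233618/33813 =680.89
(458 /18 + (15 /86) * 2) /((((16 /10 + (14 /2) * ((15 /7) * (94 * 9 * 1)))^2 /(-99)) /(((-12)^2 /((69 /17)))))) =-0.00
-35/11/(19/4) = -140/209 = -0.67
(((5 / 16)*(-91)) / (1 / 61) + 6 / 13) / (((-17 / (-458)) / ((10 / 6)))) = -413023255 / 5304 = -77870.15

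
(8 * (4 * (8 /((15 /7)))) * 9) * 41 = 220416 /5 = 44083.20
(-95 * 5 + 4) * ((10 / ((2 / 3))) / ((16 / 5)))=-35325 / 16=-2207.81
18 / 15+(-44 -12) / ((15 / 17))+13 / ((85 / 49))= -13967 / 255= -54.77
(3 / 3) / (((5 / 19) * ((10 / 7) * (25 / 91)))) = 12103 / 1250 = 9.68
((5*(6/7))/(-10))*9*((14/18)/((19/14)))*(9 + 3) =-504/19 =-26.53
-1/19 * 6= -0.32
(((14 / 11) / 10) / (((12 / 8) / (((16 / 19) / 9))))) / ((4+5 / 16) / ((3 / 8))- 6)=448 / 310365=0.00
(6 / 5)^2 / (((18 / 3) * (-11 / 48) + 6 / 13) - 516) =-0.00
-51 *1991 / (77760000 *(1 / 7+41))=-236929 / 7464960000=-0.00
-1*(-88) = 88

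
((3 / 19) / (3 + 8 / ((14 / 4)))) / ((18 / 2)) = 7 / 2109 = 0.00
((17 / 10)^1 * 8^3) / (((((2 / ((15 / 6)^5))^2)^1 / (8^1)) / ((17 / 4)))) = 70556640.62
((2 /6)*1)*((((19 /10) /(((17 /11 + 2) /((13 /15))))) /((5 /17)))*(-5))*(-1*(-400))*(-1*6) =56848 /9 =6316.44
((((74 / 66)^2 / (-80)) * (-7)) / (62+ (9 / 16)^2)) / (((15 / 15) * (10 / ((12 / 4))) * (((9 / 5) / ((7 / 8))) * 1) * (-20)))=-9583 / 744549300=-0.00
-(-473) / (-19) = -473 / 19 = -24.89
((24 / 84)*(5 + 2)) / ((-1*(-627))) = 2 / 627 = 0.00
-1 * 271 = -271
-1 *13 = -13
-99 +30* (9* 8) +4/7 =14431/7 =2061.57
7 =7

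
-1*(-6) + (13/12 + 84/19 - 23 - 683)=-158345/228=-694.50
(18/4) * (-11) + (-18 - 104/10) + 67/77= -59313/770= -77.03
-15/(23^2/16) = -240/529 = -0.45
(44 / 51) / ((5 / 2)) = 88 / 255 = 0.35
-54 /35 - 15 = -579 /35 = -16.54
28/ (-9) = -28/ 9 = -3.11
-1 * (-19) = 19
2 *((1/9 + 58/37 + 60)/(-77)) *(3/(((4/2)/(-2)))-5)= 328624/25641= 12.82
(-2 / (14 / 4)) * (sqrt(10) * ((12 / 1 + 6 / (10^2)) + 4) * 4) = -6424 * sqrt(10) / 175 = -116.08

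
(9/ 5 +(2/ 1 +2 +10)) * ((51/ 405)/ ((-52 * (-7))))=1343/ 245700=0.01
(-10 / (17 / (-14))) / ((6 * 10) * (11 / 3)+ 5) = 28 / 765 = 0.04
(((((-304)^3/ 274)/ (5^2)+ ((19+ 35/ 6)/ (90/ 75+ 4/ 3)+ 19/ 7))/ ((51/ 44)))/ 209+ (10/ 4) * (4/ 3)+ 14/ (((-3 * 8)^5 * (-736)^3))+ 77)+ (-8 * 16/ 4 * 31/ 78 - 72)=-64557796062188210245095563/ 3036111713430695785267200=-21.26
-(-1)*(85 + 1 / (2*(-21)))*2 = 3569 / 21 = 169.95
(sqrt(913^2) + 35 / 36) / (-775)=-32903 / 27900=-1.18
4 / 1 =4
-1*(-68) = 68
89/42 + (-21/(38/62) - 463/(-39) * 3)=3.47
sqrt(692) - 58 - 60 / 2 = -88+2 * sqrt(173) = -61.69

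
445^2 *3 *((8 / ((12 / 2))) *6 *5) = 23763000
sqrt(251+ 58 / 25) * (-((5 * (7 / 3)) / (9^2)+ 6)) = -1493 * sqrt(6333) / 1215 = -97.79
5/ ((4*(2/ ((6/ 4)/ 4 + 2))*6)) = 95/ 384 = 0.25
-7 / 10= -0.70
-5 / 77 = -0.06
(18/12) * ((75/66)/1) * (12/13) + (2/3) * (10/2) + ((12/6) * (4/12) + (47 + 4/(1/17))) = 17242/143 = 120.57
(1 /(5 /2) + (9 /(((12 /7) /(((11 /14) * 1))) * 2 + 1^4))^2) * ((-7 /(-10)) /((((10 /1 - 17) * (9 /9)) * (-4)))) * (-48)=-335802 /87025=-3.86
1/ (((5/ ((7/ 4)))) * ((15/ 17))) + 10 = 3119/ 300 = 10.40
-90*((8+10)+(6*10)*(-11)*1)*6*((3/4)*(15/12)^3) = 16250625/32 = 507832.03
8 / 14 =4 / 7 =0.57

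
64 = 64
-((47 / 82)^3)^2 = -10779215329 / 304006671424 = -0.04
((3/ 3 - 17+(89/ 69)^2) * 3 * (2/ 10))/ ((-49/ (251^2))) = 860026651/ 77763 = 11059.59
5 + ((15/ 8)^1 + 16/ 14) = 449/ 56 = 8.02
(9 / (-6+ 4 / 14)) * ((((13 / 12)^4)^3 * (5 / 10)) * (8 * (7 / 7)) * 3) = -163086595857367 / 3302259425280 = -49.39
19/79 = 0.24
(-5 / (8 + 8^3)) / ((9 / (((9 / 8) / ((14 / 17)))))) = -17 / 11648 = -0.00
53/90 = 0.59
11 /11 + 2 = 3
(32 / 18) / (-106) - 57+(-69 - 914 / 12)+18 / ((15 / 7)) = -924347 / 4770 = -193.78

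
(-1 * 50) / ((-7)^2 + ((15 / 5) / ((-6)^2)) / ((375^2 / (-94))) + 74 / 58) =-1223437500 / 1230186137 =-0.99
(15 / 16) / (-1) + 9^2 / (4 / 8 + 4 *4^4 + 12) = -9501 / 11056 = -0.86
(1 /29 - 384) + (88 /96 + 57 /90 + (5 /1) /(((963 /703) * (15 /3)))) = -213186623 /558540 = -381.69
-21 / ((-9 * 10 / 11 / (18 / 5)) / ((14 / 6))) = 539 / 25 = 21.56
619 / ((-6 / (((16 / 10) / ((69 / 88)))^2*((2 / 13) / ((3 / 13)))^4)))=-2454290432 / 28923075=-84.86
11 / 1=11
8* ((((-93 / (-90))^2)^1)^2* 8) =3694084 / 50625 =72.97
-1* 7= -7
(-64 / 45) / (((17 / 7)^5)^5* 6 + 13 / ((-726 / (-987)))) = -0.00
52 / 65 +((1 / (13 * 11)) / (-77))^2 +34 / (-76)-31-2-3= -821172885343 / 23036002990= -35.65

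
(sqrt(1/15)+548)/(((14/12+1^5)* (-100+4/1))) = -137/52- sqrt(15)/3120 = -2.64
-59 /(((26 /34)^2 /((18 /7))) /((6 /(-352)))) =4.42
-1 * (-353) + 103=456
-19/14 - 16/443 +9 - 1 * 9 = -8641/6202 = -1.39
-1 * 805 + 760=-45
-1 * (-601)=601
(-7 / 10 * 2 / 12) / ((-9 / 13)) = 91 / 540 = 0.17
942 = 942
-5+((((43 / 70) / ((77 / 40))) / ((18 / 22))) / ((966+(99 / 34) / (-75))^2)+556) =551.00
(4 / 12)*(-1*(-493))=164.33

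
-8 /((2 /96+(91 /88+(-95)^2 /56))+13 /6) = -9856 /202519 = -0.05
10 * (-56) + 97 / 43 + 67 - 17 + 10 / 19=-414397 / 817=-507.22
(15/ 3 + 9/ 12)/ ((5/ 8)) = 46/ 5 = 9.20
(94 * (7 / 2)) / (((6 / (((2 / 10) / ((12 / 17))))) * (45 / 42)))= 39151 / 2700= 14.50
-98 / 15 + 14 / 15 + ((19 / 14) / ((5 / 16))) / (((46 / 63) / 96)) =13004 / 23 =565.39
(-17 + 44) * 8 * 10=2160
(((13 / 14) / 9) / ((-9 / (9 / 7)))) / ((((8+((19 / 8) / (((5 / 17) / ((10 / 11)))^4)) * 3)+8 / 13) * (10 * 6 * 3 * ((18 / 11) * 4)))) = -27217619 / 1433617057918080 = -0.00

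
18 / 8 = 9 / 4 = 2.25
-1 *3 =-3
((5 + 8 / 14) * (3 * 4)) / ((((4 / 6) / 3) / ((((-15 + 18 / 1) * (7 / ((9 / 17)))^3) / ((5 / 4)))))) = 25036648 / 15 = 1669109.87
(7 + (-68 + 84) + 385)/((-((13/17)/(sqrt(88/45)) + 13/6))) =-15564384/77389 + 374544 * sqrt(110)/77389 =-150.36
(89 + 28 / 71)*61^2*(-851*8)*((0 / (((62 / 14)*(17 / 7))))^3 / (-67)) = 0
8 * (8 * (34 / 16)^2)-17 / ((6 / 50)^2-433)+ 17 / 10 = 393393481 / 1353080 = 290.74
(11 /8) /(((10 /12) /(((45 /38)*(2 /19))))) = 297 /1444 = 0.21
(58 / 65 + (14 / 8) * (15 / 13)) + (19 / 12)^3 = 772859 / 112320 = 6.88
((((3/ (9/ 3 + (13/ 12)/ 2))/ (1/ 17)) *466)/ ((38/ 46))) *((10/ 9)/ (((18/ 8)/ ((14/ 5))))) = 11231.96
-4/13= -0.31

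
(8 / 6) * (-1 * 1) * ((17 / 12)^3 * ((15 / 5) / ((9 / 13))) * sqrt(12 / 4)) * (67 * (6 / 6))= -4279223 * sqrt(3) / 3888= -1906.34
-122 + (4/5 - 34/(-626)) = -189593/1565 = -121.15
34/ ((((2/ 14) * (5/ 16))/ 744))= 2833152/ 5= 566630.40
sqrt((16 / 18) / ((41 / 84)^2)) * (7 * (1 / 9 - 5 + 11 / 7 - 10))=-46984 * sqrt(2) / 369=-180.07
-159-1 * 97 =-256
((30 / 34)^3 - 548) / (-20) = 2688949 / 98260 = 27.37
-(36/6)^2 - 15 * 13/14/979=-493611/13706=-36.01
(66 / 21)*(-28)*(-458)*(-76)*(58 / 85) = -177660032 / 85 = -2090118.02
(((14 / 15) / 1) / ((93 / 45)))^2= 196 / 961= 0.20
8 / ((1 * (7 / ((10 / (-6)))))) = -40 / 21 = -1.90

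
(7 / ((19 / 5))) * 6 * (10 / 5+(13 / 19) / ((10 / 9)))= 10437 / 361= 28.91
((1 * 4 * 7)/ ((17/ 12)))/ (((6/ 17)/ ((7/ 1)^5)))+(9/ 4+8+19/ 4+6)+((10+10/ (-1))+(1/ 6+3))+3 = 941219.17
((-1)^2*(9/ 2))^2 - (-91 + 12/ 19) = 8407/ 76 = 110.62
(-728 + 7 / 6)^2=528286.69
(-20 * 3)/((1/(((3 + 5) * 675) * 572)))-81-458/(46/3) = -4262546550/23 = -185328110.87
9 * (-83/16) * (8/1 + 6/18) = -6225/16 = -389.06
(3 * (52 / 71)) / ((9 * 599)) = 52 / 127587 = 0.00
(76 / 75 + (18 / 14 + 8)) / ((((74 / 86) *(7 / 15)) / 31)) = 7207531 / 9065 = 795.09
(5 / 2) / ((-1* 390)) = -1 / 156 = -0.01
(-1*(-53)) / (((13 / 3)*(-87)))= -53 / 377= -0.14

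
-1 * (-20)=20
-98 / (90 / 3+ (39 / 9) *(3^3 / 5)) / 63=-0.03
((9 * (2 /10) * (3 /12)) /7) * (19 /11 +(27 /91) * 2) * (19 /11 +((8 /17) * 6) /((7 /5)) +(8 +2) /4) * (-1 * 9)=-3075900561 /366886520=-8.38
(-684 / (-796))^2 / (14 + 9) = 29241 / 910823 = 0.03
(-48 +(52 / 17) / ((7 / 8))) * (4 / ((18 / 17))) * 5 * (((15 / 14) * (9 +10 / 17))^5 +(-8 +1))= -144599151897518565595 / 1503402805737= -96181243.87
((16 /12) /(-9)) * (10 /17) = -40 /459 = -0.09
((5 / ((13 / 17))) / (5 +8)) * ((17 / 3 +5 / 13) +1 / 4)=83555 / 26364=3.17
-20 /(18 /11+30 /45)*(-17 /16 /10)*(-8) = -561 /76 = -7.38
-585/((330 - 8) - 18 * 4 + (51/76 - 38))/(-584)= 11115/2359798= 0.00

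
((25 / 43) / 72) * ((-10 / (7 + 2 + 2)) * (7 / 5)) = -175 / 17028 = -0.01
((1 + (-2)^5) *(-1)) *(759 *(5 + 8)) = 305877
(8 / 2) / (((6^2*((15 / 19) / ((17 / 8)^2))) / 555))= 203167 / 576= 352.72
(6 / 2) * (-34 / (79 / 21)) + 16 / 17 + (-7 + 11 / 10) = -430737 / 13430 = -32.07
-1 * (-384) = 384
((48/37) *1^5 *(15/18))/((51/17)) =40/111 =0.36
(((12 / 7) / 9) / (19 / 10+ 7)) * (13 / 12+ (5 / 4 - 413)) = -7040 / 801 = -8.79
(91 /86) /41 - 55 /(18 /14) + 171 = 4069823 /31734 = 128.25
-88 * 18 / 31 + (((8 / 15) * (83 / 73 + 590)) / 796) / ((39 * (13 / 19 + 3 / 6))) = -605656799132 / 11855121525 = -51.09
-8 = -8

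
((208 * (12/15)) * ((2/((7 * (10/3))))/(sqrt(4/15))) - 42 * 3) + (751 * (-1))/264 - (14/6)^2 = -106.67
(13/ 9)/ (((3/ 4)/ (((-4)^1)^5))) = -53248/ 27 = -1972.15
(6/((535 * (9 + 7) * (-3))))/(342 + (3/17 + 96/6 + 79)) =-17/31808960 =-0.00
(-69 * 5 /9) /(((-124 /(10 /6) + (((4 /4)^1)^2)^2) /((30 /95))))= 1150 /6973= 0.16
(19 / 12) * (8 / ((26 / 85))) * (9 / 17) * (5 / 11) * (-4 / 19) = -300 / 143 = -2.10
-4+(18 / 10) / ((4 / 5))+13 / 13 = -3 / 4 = -0.75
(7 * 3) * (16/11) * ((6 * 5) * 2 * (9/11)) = 181440/121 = 1499.50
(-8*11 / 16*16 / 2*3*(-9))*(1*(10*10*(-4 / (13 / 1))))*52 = -1900800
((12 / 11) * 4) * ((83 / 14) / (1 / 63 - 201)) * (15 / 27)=-4980 / 69641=-0.07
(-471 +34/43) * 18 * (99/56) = -18015129/1204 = -14962.73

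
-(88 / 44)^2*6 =-24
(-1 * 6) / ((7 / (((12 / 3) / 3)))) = -1.14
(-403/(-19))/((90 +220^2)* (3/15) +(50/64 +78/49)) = 631904/288993515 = 0.00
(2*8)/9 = 16/9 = 1.78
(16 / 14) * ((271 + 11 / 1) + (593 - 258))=4936 / 7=705.14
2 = 2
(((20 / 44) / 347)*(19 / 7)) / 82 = 95 / 2190958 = 0.00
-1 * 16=-16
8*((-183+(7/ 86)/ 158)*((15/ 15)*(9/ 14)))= -22379373/ 23779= -941.14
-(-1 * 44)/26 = 22/13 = 1.69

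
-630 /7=-90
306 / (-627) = -102 / 209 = -0.49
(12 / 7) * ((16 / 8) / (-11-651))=-12 / 2317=-0.01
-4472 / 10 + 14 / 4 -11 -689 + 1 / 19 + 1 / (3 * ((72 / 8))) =-5866721 / 5130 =-1143.61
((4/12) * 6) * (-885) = -1770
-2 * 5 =-10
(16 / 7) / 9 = 16 / 63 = 0.25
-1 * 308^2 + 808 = -94056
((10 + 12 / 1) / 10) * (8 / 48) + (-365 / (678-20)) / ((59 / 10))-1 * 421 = -245002159 / 582330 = -420.73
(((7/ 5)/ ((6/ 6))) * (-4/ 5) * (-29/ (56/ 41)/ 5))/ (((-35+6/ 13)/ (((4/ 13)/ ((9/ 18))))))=-4756/ 56125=-0.08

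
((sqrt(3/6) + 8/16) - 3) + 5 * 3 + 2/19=sqrt(2)/2 + 479/38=13.31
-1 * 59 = -59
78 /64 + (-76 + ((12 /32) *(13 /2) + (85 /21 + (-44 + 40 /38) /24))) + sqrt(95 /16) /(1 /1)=-894853 /12768 + sqrt(95) /4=-67.65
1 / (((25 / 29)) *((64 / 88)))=319 / 200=1.60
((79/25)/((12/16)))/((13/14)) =4424/975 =4.54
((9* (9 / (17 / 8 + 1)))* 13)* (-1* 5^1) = -8424 / 5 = -1684.80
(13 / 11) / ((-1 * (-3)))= 13 / 33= 0.39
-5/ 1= -5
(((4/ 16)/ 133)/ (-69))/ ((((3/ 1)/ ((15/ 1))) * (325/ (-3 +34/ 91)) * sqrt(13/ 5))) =239 * sqrt(65)/ 2822661660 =0.00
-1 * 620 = -620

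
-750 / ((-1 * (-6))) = -125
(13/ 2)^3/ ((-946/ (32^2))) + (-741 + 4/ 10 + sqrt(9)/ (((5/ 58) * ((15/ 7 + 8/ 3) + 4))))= -452365073/ 437525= -1033.92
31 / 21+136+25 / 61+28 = 212500 / 1281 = 165.89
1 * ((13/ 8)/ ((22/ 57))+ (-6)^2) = 7077/ 176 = 40.21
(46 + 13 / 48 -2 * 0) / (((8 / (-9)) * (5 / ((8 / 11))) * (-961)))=6663 / 845680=0.01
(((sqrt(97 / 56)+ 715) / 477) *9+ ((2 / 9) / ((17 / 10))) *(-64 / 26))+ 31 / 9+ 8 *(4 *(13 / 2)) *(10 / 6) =sqrt(1358) / 1484+ 38295878 / 105417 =363.30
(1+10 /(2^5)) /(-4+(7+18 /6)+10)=21 /256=0.08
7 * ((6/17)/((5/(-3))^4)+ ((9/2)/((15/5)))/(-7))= -25071/21250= -1.18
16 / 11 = 1.45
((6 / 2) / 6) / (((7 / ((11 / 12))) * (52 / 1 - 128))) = -11 / 12768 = -0.00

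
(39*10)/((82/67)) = 13065/41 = 318.66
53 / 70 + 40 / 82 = 3573 / 2870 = 1.24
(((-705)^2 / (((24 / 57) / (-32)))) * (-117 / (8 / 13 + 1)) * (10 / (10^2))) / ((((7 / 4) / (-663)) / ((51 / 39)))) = -6641694179640 / 49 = -135544779176.33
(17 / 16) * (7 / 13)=119 / 208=0.57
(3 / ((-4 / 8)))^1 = -6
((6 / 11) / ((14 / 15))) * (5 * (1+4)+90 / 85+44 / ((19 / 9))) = 681705 / 24871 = 27.41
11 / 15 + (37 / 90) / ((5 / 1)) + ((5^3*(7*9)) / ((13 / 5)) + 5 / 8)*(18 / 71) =638684107 / 830700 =768.85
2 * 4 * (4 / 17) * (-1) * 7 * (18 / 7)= -576 / 17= -33.88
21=21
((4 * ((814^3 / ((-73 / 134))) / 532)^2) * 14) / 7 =2611716485577423559808 / 94264681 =27706204040274.89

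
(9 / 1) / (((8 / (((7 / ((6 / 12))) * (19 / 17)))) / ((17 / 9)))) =133 / 4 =33.25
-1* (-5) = 5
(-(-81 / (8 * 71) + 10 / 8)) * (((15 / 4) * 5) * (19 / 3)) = -298775 / 2272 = -131.50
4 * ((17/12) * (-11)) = -187/3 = -62.33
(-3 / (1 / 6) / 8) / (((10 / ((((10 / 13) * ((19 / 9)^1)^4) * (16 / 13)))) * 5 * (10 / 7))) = -1824494 / 3080025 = -0.59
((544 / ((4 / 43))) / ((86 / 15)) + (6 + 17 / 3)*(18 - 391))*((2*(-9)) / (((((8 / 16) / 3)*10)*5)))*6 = 215892 / 5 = 43178.40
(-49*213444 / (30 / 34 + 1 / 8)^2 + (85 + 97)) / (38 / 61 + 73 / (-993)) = -11717346215245314 / 624651089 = -18758225.87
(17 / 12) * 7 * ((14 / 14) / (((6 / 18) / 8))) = 238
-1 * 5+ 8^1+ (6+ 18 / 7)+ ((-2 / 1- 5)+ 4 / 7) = 36 / 7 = 5.14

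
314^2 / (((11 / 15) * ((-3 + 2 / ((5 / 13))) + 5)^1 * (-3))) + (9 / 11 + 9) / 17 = -10474853 / 1683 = -6223.92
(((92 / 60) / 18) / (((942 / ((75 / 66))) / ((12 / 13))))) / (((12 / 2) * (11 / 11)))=115 / 7274124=0.00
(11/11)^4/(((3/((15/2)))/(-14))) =-35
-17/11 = -1.55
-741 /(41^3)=-741 /68921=-0.01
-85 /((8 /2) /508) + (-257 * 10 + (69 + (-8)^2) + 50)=-13182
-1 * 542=-542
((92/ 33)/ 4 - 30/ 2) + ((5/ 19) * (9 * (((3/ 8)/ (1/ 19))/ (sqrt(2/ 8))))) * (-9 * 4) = -40567/ 33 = -1229.30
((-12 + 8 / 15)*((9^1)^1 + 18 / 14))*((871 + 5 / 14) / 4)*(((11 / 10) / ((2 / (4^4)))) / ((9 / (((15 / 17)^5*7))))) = -14956169184000 / 9938999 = -1504796.33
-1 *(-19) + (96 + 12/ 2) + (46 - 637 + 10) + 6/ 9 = -1378/ 3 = -459.33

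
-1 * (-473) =473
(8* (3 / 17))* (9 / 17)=0.75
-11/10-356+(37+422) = 1019/10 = 101.90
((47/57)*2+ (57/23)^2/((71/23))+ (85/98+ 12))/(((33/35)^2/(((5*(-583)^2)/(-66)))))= -52867926007375/110580228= -478095.65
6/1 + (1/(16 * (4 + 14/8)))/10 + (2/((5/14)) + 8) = 18033/920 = 19.60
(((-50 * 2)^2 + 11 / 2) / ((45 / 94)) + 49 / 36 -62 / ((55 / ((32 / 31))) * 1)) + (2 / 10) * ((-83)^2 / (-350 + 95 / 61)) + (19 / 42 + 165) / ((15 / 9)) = 2061756752779 / 98198100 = 20995.89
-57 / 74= -0.77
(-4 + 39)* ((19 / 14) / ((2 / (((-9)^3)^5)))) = -19559657548991655 / 4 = -4889914387247913.75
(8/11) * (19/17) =0.81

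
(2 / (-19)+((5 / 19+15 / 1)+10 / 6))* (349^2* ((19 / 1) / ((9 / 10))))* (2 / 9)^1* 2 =4672286360 / 243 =19227515.88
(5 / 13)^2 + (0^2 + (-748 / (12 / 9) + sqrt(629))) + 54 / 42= -661967 / 1183 + sqrt(629)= -534.49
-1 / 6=-0.17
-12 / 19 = -0.63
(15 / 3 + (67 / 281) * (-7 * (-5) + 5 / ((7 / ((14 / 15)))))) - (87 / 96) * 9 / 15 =1748099 / 134880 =12.96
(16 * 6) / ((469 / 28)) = 384 / 67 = 5.73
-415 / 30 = -83 / 6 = -13.83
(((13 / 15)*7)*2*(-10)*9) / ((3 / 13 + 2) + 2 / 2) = -338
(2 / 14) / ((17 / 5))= 0.04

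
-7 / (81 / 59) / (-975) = 413 / 78975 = 0.01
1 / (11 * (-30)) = -1 / 330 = -0.00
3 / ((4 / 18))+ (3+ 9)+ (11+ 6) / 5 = 289 / 10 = 28.90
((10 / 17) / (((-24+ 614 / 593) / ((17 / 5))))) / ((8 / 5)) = -0.05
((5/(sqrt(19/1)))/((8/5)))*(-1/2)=-25*sqrt(19)/304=-0.36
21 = 21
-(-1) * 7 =7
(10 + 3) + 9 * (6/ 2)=40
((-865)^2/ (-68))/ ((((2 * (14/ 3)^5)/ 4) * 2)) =-181818675/ 36572032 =-4.97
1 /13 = 0.08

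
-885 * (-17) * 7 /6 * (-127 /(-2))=4458335 /4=1114583.75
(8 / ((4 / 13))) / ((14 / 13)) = 169 / 7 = 24.14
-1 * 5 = -5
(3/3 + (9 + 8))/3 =6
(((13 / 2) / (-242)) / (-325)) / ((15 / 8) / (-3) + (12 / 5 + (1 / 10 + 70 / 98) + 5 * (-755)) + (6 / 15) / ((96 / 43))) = -84 / 3834096145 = -0.00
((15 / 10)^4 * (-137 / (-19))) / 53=11097 / 16112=0.69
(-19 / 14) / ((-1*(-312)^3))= -19 / 425198592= -0.00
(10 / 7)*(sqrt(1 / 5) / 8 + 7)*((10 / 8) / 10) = sqrt(5) / 224 + 5 / 4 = 1.26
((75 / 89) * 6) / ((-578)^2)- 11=-11.00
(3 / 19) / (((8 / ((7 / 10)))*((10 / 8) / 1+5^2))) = 1 / 1900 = 0.00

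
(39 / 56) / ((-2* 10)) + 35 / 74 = 0.44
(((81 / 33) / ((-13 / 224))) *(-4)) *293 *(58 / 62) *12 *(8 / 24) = 822237696 / 4433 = 185481.10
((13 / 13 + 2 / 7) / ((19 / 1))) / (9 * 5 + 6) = 3 / 2261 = 0.00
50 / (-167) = -50 / 167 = -0.30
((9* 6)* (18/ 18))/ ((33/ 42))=756/ 11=68.73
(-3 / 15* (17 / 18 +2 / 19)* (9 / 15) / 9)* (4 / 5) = -718 / 64125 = -0.01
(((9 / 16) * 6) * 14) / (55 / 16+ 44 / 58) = 7308 / 649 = 11.26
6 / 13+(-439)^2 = 2505379 / 13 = 192721.46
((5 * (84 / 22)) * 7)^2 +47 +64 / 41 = 88837811 / 4961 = 17907.24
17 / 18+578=10421 / 18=578.94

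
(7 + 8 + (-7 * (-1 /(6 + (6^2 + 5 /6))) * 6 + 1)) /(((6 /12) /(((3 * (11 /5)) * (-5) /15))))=-96008 /1285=-74.71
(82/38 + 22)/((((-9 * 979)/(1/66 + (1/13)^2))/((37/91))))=-147815/6293425138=-0.00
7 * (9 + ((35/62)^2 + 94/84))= 842575/11532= 73.06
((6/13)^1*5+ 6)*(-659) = -71172/13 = -5474.77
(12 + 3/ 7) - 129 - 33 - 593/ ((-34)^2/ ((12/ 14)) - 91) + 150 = -0.04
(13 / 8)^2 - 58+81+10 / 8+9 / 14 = 12335 / 448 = 27.53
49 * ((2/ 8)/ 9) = 49/ 36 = 1.36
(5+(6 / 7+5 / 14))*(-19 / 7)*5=-8265 / 98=-84.34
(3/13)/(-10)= -0.02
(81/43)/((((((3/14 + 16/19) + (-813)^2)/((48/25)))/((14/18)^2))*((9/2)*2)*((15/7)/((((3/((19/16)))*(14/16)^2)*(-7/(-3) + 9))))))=32000528/8505197443125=0.00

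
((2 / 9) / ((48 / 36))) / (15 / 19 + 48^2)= 19 / 262746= 0.00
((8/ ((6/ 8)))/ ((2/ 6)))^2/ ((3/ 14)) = 14336/ 3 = 4778.67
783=783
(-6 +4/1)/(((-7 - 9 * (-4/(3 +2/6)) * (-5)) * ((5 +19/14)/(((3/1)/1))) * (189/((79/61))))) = 316/2980521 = 0.00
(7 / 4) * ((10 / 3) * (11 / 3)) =385 / 18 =21.39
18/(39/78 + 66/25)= 900/157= 5.73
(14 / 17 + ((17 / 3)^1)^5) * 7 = 168986797 / 4131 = 40907.00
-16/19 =-0.84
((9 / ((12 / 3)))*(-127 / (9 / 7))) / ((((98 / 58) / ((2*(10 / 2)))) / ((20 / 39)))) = -184150 / 273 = -674.54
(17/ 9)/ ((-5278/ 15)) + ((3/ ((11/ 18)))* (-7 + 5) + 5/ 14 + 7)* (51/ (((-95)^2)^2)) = -38089097737/ 7093290579375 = -0.01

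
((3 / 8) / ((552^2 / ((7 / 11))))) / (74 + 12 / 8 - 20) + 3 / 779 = 1488179789 / 386429269248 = 0.00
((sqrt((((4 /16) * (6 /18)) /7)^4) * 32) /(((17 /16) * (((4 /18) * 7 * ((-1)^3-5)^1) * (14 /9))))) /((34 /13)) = -0.00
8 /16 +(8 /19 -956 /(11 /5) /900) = 8243 /18810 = 0.44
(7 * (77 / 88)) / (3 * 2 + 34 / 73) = 3577 / 3776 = 0.95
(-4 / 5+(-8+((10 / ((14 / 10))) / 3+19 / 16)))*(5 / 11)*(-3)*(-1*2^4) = -799 / 7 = -114.14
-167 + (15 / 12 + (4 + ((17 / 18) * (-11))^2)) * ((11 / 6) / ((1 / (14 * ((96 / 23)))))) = 22277599 / 1863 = 11957.92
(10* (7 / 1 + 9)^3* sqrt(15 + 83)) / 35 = 8192* sqrt(2) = 11585.24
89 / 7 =12.71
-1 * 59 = -59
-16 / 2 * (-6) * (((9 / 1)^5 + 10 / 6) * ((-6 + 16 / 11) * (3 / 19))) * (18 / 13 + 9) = -21125229.30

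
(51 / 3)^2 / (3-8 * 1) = -289 / 5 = -57.80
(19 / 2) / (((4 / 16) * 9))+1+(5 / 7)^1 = 374 / 63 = 5.94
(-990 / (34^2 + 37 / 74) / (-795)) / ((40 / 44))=242 / 204315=0.00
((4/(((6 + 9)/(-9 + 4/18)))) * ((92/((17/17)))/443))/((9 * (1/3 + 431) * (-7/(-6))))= -29072/270856845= -0.00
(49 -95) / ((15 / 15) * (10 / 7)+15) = -2.80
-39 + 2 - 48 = -85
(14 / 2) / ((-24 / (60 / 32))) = -35 / 64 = -0.55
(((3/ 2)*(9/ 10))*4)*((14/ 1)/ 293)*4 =1.03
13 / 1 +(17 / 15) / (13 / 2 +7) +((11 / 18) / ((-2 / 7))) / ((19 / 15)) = 11.40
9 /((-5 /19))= -171 /5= -34.20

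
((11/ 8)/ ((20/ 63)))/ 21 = 33/ 160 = 0.21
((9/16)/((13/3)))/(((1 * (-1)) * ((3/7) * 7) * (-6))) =3/416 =0.01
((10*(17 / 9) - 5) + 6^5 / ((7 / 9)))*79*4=199310996 / 63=3163666.60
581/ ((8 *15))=581/ 120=4.84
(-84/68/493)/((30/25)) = -35/16762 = -0.00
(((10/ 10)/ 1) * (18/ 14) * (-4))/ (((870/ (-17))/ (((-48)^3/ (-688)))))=16.15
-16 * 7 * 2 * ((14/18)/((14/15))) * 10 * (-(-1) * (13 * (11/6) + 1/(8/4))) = -408800/9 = -45422.22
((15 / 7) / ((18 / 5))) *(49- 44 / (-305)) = 74945 / 2562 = 29.25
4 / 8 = 1 / 2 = 0.50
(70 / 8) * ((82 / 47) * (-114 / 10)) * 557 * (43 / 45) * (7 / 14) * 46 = -3003910469 / 1410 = -2130432.96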